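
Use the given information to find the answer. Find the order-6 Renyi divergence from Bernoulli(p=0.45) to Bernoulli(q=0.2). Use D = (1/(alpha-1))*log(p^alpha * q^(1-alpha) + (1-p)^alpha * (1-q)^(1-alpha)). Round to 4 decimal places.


Renyi divergence of order alpha between Bernoulli distributions:
D = (1/(alpha-1))*log(p^alpha * q^(1-alpha) + (1-p)^alpha * (1-q)^(1-alpha)).
alpha = 6, p = 0.45, q = 0.2.
p^alpha * q^(1-alpha) = 0.45^6 * 0.2^-5 = 25.949268.
(1-p)^alpha * (1-q)^(1-alpha) = 0.55^6 * 0.8^-5 = 0.084475.
sum = 25.949268 + 0.084475 = 26.033742.
D = (1/5)*log(26.033742) = 0.6519

0.6519


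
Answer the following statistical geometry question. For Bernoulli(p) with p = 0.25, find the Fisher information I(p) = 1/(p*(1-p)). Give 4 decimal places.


For Bernoulli(p), Fisher information is I(p) = 1/(p*(1-p)).
p = 0.25, 1-p = 0.75.
p*(1-p) = 0.1875.
I(p) = 1/0.1875 = 5.3333

5.3333


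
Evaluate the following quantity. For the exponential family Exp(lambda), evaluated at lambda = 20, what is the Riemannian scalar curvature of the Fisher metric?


This family has a single free parameter, so its statistical manifold
is 1-dimensional. The Riemann curvature tensor of any 1-dimensional
Riemannian manifold vanishes identically, so R = 0.

0


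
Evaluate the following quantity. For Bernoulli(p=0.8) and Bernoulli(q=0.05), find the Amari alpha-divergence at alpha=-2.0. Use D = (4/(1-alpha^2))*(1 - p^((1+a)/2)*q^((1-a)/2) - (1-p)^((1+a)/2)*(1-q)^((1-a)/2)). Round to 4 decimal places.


Amari alpha-divergence:
D = (4/(1-alpha^2))*(1 - p^((1+a)/2)*q^((1-a)/2) - (1-p)^((1+a)/2)*(1-q)^((1-a)/2)).
alpha = -2.0, p = 0.8, q = 0.05.
e1 = (1+alpha)/2 = -0.5, e2 = (1-alpha)/2 = 1.5.
t1 = p^e1 * q^e2 = 0.8^-0.5 * 0.05^1.5 = 0.0125.
t2 = (1-p)^e1 * (1-q)^e2 = 0.2^-0.5 * 0.95^1.5 = 2.070477.
4/(1-alpha^2) = -1.333333.
D = -1.333333*(1 - 0.0125 - 2.070477) = 1.4440

1.4440


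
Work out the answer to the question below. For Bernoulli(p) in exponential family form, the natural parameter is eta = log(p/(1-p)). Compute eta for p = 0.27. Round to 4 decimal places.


Natural parameter for Bernoulli: eta = log(p/(1-p)).
p = 0.27, 1-p = 0.73.
p/(1-p) = 0.369863.
eta = log(0.369863) = -0.9946

-0.9946


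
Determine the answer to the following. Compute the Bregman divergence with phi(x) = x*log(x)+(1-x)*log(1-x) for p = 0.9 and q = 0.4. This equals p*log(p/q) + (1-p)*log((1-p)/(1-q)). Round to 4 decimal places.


Bregman divergence with negative entropy generator:
D = p*log(p/q) + (1-p)*log((1-p)/(1-q)).
p = 0.9, q = 0.4.
p*log(p/q) = 0.9*log(0.9/0.4) = 0.729837.
(1-p)*log((1-p)/(1-q)) = 0.1*log(0.1/0.6) = -0.179176.
D = 0.729837 + -0.179176 = 0.5507

0.5507


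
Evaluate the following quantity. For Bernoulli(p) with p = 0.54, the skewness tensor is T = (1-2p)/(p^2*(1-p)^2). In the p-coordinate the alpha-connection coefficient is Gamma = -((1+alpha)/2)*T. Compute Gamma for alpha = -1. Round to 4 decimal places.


Skewness (Amari-Chentsov) tensor: T = (1-2p)/(p^2*(1-p)^2).
p = 0.54, 1-2p = -0.08, p^2 = 0.2916, (1-p)^2 = 0.2116.
T = -0.08/(0.2916 * 0.2116) = -1.296543.
In the p-coordinate, Gamma^(alpha) = Gamma^(0) - (alpha/2)*T with Gamma^(0) = (1/2)*g'(p) = -T/2,
so Gamma^(alpha) = -((1+alpha)/2)*T.
alpha = -1, -(1+alpha)/2 = 0.0.
Gamma = 0.0 * -1.296543 = 0.0000

0.0000


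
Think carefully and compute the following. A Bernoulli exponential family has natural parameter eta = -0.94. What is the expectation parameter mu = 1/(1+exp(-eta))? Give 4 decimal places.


Dual coordinate (expectation parameter) for Bernoulli:
mu = 1/(1+exp(-eta)).
eta = -0.94.
exp(-eta) = exp(0.94) = 2.559981.
mu = 1/(1+2.559981) = 0.2809

0.2809


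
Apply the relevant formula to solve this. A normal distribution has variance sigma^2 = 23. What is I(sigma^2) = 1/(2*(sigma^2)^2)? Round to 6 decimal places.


Fisher information for variance: I(sigma^2) = 1/(2*sigma^4).
sigma^2 = 23, so sigma^4 = 529.
I = 1/(2*529) = 1/1058 = 0.000945

0.000945


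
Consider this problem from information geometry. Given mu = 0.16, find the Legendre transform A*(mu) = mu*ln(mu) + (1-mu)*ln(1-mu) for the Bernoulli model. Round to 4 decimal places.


Legendre transform for Bernoulli:
A*(mu) = mu*log(mu) + (1-mu)*log(1-mu).
mu = 0.16, 1-mu = 0.84.
mu*log(mu) = 0.16*log(0.16) = -0.293213.
(1-mu)*log(1-mu) = 0.84*log(0.84) = -0.146457.
A* = -0.293213 + -0.146457 = -0.4397

-0.4397


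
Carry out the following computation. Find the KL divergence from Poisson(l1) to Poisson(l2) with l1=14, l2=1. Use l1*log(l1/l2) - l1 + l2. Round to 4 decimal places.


KL divergence for Poisson:
KL = l1*log(l1/l2) - l1 + l2.
l1 = 14, l2 = 1.
log(14/1) = 2.639057.
l1*log(l1/l2) = 14 * 2.639057 = 36.946803.
KL = 36.946803 - 14 + 1 = 23.9468

23.9468


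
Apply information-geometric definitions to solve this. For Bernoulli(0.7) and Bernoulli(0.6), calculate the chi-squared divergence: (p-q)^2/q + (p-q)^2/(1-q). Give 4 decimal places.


Chi-squared divergence between Bernoulli distributions:
chi^2 = (p-q)^2/q + (p-q)^2/(1-q).
p = 0.7, q = 0.6, p-q = 0.1.
(p-q)^2 = 0.01.
term1 = 0.01/0.6 = 0.016667.
term2 = 0.01/0.4 = 0.025.
chi^2 = 0.016667 + 0.025 = 0.0417

0.0417


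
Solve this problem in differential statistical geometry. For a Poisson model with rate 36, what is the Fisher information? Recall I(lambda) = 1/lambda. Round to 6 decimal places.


Fisher information for Poisson: I(lambda) = 1/lambda.
lambda = 36.
I(lambda) = 1/36 = 0.027778

0.027778


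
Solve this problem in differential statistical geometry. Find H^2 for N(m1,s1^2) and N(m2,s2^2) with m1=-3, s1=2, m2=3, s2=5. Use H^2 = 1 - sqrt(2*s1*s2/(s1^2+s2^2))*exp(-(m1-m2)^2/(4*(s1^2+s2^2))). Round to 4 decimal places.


Squared Hellinger distance for Gaussians:
H^2 = 1 - sqrt(2*s1*s2/(s1^2+s2^2)) * exp(-(m1-m2)^2/(4*(s1^2+s2^2))).
s1^2 = 4, s2^2 = 25, s1^2+s2^2 = 29.
sqrt(2*2*5/(29)) = 0.830455.
(m1-m2)^2 = (-6)^2 = 36.
exp(-36/(4*29)) = exp(-0.310345) = 0.733194.
H^2 = 1 - 0.830455*0.733194 = 0.3911

0.3911


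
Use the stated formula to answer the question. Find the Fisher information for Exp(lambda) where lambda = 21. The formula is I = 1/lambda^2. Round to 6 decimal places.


Fisher information for exponential: I(lambda) = 1/lambda^2.
lambda = 21, lambda^2 = 441.
I = 1/441 = 0.002268

0.002268


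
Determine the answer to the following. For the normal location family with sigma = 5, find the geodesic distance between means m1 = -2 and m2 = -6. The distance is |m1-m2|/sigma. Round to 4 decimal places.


On the fixed-variance normal subfamily, geodesic distance = |m1-m2|/sigma.
|-2 - -6| = 4.
sigma = 5.
d = 4/5 = 0.8000

0.8000


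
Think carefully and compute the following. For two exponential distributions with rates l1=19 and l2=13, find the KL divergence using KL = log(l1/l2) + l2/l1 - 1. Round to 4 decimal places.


KL divergence for exponential family:
KL = log(l1/l2) + l2/l1 - 1.
log(19/13) = 0.37949.
13/19 = 0.684211.
KL = 0.37949 + 0.684211 - 1 = 0.0637

0.0637


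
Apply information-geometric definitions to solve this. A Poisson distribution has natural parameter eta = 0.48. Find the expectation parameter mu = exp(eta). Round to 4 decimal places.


Expectation parameter for Poisson exponential family:
mu = exp(eta).
eta = 0.48.
mu = exp(0.48) = 1.6161

1.6161


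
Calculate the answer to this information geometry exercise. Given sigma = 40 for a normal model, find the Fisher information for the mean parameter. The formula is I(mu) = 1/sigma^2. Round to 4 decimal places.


The Fisher information for the mean of a normal distribution is I(mu) = 1/sigma^2.
sigma = 40, so sigma^2 = 1600.
I(mu) = 1/1600 = 0.0006

0.0006


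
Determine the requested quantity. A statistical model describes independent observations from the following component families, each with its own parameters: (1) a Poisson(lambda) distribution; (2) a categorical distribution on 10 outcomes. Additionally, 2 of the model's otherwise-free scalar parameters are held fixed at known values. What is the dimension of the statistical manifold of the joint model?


The dimension of a statistical manifold equals the number of free
(independent) real parameters of the model. For a product of independent
blocks the parameter counts add.
- Poisson (lambda): 1.
- categorical on 10 outcomes (probabilities sum to 1): 10-1 = 9.
Total = 1 + 9 = 10.
2 parameter(s) fixed at known values: 10 - 2 = 8.
Dimension = 8

8


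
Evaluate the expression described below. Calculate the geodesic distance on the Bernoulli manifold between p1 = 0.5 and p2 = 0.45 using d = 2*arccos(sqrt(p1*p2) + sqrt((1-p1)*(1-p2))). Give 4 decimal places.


Geodesic distance on Bernoulli manifold:
d(p1,p2) = 2*arccos(sqrt(p1*p2) + sqrt((1-p1)*(1-p2))).
sqrt(p1*p2) = sqrt(0.5*0.45) = 0.474342.
sqrt((1-p1)*(1-p2)) = sqrt(0.5*0.55) = 0.524404.
arg = 0.474342 + 0.524404 = 0.998746.
d = 2*arccos(0.998746) = 0.1002

0.1002


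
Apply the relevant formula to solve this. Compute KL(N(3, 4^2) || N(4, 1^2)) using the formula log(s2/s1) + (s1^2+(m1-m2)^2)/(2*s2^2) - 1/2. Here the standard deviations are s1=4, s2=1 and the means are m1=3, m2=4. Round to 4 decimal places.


KL divergence between normal distributions:
KL = log(s2/s1) + (s1^2 + (m1-m2)^2)/(2*s2^2) - 1/2.
log(1/4) = -1.386294.
(4^2 + (3-4)^2)/(2*1^2) = (16 + 1)/2 = 8.5.
KL = -1.386294 + 8.5 - 0.5 = 6.6137

6.6137


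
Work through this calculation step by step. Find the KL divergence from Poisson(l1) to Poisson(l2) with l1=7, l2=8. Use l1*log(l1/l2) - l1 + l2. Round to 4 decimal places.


KL divergence for Poisson:
KL = l1*log(l1/l2) - l1 + l2.
l1 = 7, l2 = 8.
log(7/8) = -0.133531.
l1*log(l1/l2) = 7 * -0.133531 = -0.93472.
KL = -0.93472 - 7 + 8 = 0.0653

0.0653


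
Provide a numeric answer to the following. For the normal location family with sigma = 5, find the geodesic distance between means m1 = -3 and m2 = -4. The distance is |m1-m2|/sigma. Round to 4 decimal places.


On the fixed-variance normal subfamily, geodesic distance = |m1-m2|/sigma.
|-3 - -4| = 1.
sigma = 5.
d = 1/5 = 0.2000

0.2000


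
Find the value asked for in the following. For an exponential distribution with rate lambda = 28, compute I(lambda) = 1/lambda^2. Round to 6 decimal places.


Fisher information for exponential: I(lambda) = 1/lambda^2.
lambda = 28, lambda^2 = 784.
I = 1/784 = 0.001276

0.001276


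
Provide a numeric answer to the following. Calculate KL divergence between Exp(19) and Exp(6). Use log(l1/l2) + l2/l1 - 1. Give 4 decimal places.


KL divergence for exponential family:
KL = log(l1/l2) + l2/l1 - 1.
log(19/6) = 1.15268.
6/19 = 0.315789.
KL = 1.15268 + 0.315789 - 1 = 0.4685

0.4685


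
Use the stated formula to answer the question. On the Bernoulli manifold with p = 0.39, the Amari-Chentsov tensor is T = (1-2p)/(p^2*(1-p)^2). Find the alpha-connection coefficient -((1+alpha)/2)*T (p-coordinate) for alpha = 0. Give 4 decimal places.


Skewness (Amari-Chentsov) tensor: T = (1-2p)/(p^2*(1-p)^2).
p = 0.39, 1-2p = 0.22, p^2 = 0.1521, (1-p)^2 = 0.3721.
T = 0.22/(0.1521 * 0.3721) = 3.887172.
In the p-coordinate, Gamma^(alpha) = Gamma^(0) - (alpha/2)*T with Gamma^(0) = (1/2)*g'(p) = -T/2,
so Gamma^(alpha) = -((1+alpha)/2)*T.
alpha = 0, -(1+alpha)/2 = -0.5.
Gamma = -0.5 * 3.887172 = -1.9436

-1.9436


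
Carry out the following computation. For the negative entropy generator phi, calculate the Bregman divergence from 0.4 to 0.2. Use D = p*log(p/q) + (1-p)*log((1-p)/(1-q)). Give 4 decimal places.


Bregman divergence with negative entropy generator:
D = p*log(p/q) + (1-p)*log((1-p)/(1-q)).
p = 0.4, q = 0.2.
p*log(p/q) = 0.4*log(0.4/0.2) = 0.277259.
(1-p)*log((1-p)/(1-q)) = 0.6*log(0.6/0.8) = -0.172609.
D = 0.277259 + -0.172609 = 0.1046

0.1046


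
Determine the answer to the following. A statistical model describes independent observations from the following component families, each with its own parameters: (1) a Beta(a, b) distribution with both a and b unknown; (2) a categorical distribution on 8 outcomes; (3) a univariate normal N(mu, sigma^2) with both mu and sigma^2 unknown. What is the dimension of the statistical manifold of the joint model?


The dimension of a statistical manifold equals the number of free
(independent) real parameters of the model. For a product of independent
blocks the parameter counts add.
- Beta (a, b): 2.
- categorical on 8 outcomes (probabilities sum to 1): 8-1 = 7.
- normal (mu, sigma^2): 2.
Total = 2 + 7 + 2 = 11.
Dimension = 11

11


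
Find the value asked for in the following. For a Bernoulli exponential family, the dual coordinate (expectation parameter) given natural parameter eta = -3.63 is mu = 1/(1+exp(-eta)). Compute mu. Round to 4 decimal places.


Dual coordinate (expectation parameter) for Bernoulli:
mu = 1/(1+exp(-eta)).
eta = -3.63.
exp(-eta) = exp(3.63) = 37.712817.
mu = 1/(1+37.712817) = 0.0258

0.0258


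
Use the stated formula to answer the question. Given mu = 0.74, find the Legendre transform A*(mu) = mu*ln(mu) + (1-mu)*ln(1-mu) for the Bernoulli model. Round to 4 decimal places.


Legendre transform for Bernoulli:
A*(mu) = mu*log(mu) + (1-mu)*log(1-mu).
mu = 0.74, 1-mu = 0.26.
mu*log(mu) = 0.74*log(0.74) = -0.222818.
(1-mu)*log(1-mu) = 0.26*log(0.26) = -0.350239.
A* = -0.222818 + -0.350239 = -0.5731

-0.5731


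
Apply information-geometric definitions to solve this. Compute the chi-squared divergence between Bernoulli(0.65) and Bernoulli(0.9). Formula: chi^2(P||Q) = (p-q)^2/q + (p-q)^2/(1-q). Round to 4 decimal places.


Chi-squared divergence between Bernoulli distributions:
chi^2 = (p-q)^2/q + (p-q)^2/(1-q).
p = 0.65, q = 0.9, p-q = -0.25.
(p-q)^2 = 0.0625.
term1 = 0.0625/0.9 = 0.069444.
term2 = 0.0625/0.1 = 0.625.
chi^2 = 0.069444 + 0.625 = 0.6944

0.6944


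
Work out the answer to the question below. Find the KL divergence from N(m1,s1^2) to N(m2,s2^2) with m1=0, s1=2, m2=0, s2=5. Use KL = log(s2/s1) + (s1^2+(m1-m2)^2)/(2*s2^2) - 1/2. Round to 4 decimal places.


KL divergence between normal distributions:
KL = log(s2/s1) + (s1^2 + (m1-m2)^2)/(2*s2^2) - 1/2.
log(5/2) = 0.916291.
(2^2 + (0-0)^2)/(2*5^2) = (4 + 0)/50 = 0.08.
KL = 0.916291 + 0.08 - 0.5 = 0.4963

0.4963


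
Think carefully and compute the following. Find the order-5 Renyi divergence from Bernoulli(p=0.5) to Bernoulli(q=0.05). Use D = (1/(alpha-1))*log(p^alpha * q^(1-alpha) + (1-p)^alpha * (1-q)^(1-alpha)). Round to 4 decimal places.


Renyi divergence of order alpha between Bernoulli distributions:
D = (1/(alpha-1))*log(p^alpha * q^(1-alpha) + (1-p)^alpha * (1-q)^(1-alpha)).
alpha = 5, p = 0.5, q = 0.05.
p^alpha * q^(1-alpha) = 0.5^5 * 0.05^-4 = 5000.0.
(1-p)^alpha * (1-q)^(1-alpha) = 0.5^5 * 0.95^-4 = 0.038367.
sum = 5000.0 + 0.038367 = 5000.038367.
D = (1/4)*log(5000.038367) = 2.1293

2.1293


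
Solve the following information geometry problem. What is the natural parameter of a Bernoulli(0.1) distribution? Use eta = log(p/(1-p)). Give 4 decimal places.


Natural parameter for Bernoulli: eta = log(p/(1-p)).
p = 0.1, 1-p = 0.9.
p/(1-p) = 0.111111.
eta = log(0.111111) = -2.1972

-2.1972


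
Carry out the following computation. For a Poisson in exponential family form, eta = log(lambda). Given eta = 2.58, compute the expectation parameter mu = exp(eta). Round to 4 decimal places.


Expectation parameter for Poisson exponential family:
mu = exp(eta).
eta = 2.58.
mu = exp(2.58) = 13.1971

13.1971


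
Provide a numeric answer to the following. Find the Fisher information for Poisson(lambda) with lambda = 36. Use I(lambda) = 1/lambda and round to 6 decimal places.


Fisher information for Poisson: I(lambda) = 1/lambda.
lambda = 36.
I(lambda) = 1/36 = 0.027778

0.027778


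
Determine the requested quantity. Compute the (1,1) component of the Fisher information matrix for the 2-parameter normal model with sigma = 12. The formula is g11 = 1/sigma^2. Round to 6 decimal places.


For the 2-parameter normal family, the Fisher metric has:
  g11 = 1/sigma^2, g22 = 2/sigma^2.
sigma = 12, sigma^2 = 144.
g11 = 0.006944

0.006944


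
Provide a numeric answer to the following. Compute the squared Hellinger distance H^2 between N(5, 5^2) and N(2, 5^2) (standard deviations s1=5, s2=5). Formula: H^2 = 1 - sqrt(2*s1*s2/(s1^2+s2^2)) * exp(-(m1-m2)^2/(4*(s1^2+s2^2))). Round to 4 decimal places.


Squared Hellinger distance for Gaussians:
H^2 = 1 - sqrt(2*s1*s2/(s1^2+s2^2)) * exp(-(m1-m2)^2/(4*(s1^2+s2^2))).
s1^2 = 25, s2^2 = 25, s1^2+s2^2 = 50.
sqrt(2*5*5/(50)) = 1.0.
(m1-m2)^2 = (3)^2 = 9.
exp(-9/(4*50)) = exp(-0.045) = 0.955997.
H^2 = 1 - 1.0*0.955997 = 0.0440

0.0440


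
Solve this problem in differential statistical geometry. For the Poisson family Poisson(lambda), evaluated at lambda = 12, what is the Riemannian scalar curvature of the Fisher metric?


This family has a single free parameter, so its statistical manifold
is 1-dimensional. The Riemann curvature tensor of any 1-dimensional
Riemannian manifold vanishes identically, so R = 0.

0


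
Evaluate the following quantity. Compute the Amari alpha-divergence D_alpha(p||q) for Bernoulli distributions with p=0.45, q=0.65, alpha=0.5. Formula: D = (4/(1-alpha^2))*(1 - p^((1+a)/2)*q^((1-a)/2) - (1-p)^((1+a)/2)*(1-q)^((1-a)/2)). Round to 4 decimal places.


Amari alpha-divergence:
D = (4/(1-alpha^2))*(1 - p^((1+a)/2)*q^((1-a)/2) - (1-p)^((1+a)/2)*(1-q)^((1-a)/2)).
alpha = 0.5, p = 0.45, q = 0.65.
e1 = (1+alpha)/2 = 0.75, e2 = (1-alpha)/2 = 0.25.
t1 = p^e1 * q^e2 = 0.45^0.75 * 0.65^0.25 = 0.49333.
t2 = (1-p)^e1 * (1-q)^e2 = 0.55^0.75 * 0.35^0.25 = 0.491235.
4/(1-alpha^2) = 5.333333.
D = 5.333333*(1 - 0.49333 - 0.491235) = 0.0823

0.0823


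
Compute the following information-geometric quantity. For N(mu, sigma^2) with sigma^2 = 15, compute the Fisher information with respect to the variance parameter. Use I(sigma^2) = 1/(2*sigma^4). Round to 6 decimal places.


Fisher information for variance: I(sigma^2) = 1/(2*sigma^4).
sigma^2 = 15, so sigma^4 = 225.
I = 1/(2*225) = 1/450 = 0.002222

0.002222


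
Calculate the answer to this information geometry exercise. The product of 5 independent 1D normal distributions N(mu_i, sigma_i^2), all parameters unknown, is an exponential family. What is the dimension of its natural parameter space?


Exponential family dimension calculation:
Each univariate normal has two natural parameters (mu/sigma^2 and -1/(2 sigma^2)).
With 5 independent components, dim = 2 * 5 = 10.

10


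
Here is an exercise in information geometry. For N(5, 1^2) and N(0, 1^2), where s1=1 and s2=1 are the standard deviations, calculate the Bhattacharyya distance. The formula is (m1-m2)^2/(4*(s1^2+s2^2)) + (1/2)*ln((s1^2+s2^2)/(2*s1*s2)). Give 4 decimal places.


Bhattacharyya distance between two Gaussians:
DB = (m1-m2)^2/(4*(s1^2+s2^2)) + (1/2)*ln((s1^2+s2^2)/(2*s1*s2)).
(m1-m2)^2 = (5)^2 = 25.
s1^2+s2^2 = 1 + 1 = 2.
term1 = 25/8 = 3.125.
term2 = 0.5*ln(2/2.0) = 0.0.
DB = 3.125 + 0.0 = 3.1250

3.1250


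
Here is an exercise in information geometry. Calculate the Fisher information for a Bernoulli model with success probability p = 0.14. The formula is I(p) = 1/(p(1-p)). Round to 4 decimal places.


For Bernoulli(p), Fisher information is I(p) = 1/(p*(1-p)).
p = 0.14, 1-p = 0.86.
p*(1-p) = 0.1204.
I(p) = 1/0.1204 = 8.3056

8.3056


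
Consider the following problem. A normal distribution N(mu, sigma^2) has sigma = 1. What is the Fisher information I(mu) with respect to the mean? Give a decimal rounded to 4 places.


The Fisher information for the mean of a normal distribution is I(mu) = 1/sigma^2.
sigma = 1, so sigma^2 = 1.
I(mu) = 1/1 = 1.0000

1.0000


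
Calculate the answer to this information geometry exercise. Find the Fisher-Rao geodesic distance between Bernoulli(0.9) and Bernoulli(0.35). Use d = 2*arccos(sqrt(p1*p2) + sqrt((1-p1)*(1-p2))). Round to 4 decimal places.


Geodesic distance on Bernoulli manifold:
d(p1,p2) = 2*arccos(sqrt(p1*p2) + sqrt((1-p1)*(1-p2))).
sqrt(p1*p2) = sqrt(0.9*0.35) = 0.561249.
sqrt((1-p1)*(1-p2)) = sqrt(0.1*0.65) = 0.254951.
arg = 0.561249 + 0.254951 = 0.8162.
d = 2*arccos(0.8162) = 1.2320

1.2320


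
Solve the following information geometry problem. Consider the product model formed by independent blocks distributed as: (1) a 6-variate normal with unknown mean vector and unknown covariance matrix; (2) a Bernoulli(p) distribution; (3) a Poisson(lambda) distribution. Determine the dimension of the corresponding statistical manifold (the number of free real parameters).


The dimension of a statistical manifold equals the number of free
(independent) real parameters of the model. For a product of independent
blocks the parameter counts add.
- 6-variate normal: 6 (mean) + 6*7/2 = 21 (symmetric covariance) = 27.
- Bernoulli (p): 1.
- Poisson (lambda): 1.
Total = 27 + 1 + 1 = 29.
Dimension = 29

29


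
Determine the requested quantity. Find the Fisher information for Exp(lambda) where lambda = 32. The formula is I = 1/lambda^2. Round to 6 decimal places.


Fisher information for exponential: I(lambda) = 1/lambda^2.
lambda = 32, lambda^2 = 1024.
I = 1/1024 = 0.000977

0.000977


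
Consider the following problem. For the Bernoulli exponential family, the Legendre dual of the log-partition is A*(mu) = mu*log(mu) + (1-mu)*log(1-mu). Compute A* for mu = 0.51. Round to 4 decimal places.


Legendre transform for Bernoulli:
A*(mu) = mu*log(mu) + (1-mu)*log(1-mu).
mu = 0.51, 1-mu = 0.49.
mu*log(mu) = 0.51*log(0.51) = -0.343406.
(1-mu)*log(1-mu) = 0.49*log(0.49) = -0.349541.
A* = -0.343406 + -0.349541 = -0.6929

-0.6929


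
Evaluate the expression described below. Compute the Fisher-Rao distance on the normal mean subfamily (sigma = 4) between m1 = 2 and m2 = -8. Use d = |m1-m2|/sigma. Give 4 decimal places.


On the fixed-variance normal subfamily, geodesic distance = |m1-m2|/sigma.
|2 - -8| = 10.
sigma = 4.
d = 10/4 = 2.5000

2.5000


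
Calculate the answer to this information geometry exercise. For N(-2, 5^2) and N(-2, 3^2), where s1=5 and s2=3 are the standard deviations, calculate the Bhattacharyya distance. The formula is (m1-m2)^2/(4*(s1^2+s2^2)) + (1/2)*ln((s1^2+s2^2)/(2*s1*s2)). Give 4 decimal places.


Bhattacharyya distance between two Gaussians:
DB = (m1-m2)^2/(4*(s1^2+s2^2)) + (1/2)*ln((s1^2+s2^2)/(2*s1*s2)).
(m1-m2)^2 = (0)^2 = 0.
s1^2+s2^2 = 25 + 9 = 34.
term1 = 0/136 = 0.0.
term2 = 0.5*ln(34/30.0) = 0.062582.
DB = 0.0 + 0.062582 = 0.0626

0.0626


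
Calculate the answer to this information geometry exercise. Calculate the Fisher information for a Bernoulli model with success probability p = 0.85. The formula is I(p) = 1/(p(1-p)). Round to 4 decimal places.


For Bernoulli(p), Fisher information is I(p) = 1/(p*(1-p)).
p = 0.85, 1-p = 0.15.
p*(1-p) = 0.1275.
I(p) = 1/0.1275 = 7.8431

7.8431


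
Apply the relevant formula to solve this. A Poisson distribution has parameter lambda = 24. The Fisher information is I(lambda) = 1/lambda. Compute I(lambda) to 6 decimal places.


Fisher information for Poisson: I(lambda) = 1/lambda.
lambda = 24.
I(lambda) = 1/24 = 0.041667

0.041667


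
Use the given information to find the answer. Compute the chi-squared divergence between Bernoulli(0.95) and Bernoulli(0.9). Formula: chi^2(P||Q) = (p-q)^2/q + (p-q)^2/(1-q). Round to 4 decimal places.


Chi-squared divergence between Bernoulli distributions:
chi^2 = (p-q)^2/q + (p-q)^2/(1-q).
p = 0.95, q = 0.9, p-q = 0.05.
(p-q)^2 = 0.0025.
term1 = 0.0025/0.9 = 0.002778.
term2 = 0.0025/0.1 = 0.025.
chi^2 = 0.002778 + 0.025 = 0.0278

0.0278


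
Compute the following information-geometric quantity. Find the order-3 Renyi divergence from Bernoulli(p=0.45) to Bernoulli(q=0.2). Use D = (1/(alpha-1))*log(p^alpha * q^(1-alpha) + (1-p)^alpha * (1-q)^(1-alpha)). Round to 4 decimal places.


Renyi divergence of order alpha between Bernoulli distributions:
D = (1/(alpha-1))*log(p^alpha * q^(1-alpha) + (1-p)^alpha * (1-q)^(1-alpha)).
alpha = 3, p = 0.45, q = 0.2.
p^alpha * q^(1-alpha) = 0.45^3 * 0.2^-2 = 2.278125.
(1-p)^alpha * (1-q)^(1-alpha) = 0.55^3 * 0.8^-2 = 0.259961.
sum = 2.278125 + 0.259961 = 2.538086.
D = (1/2)*log(2.538086) = 0.4657

0.4657


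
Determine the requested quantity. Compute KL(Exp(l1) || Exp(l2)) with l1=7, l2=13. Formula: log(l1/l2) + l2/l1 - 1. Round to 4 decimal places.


KL divergence for exponential family:
KL = log(l1/l2) + l2/l1 - 1.
log(7/13) = -0.619039.
13/7 = 1.857143.
KL = -0.619039 + 1.857143 - 1 = 0.2381

0.2381


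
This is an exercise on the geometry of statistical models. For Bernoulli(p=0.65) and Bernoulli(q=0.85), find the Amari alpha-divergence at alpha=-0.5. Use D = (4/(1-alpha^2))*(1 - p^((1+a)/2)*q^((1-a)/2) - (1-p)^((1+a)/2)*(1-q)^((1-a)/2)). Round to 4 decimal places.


Amari alpha-divergence:
D = (4/(1-alpha^2))*(1 - p^((1+a)/2)*q^((1-a)/2) - (1-p)^((1+a)/2)*(1-q)^((1-a)/2)).
alpha = -0.5, p = 0.65, q = 0.85.
e1 = (1+alpha)/2 = 0.25, e2 = (1-alpha)/2 = 0.75.
t1 = p^e1 * q^e2 = 0.65^0.25 * 0.85^0.75 = 0.794863.
t2 = (1-p)^e1 * (1-q)^e2 = 0.35^0.25 * 0.15^0.75 = 0.18539.
4/(1-alpha^2) = 5.333333.
D = 5.333333*(1 - 0.794863 - 0.18539) = 0.1053

0.1053


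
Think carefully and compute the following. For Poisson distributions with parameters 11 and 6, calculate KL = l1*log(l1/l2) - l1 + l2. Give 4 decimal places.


KL divergence for Poisson:
KL = l1*log(l1/l2) - l1 + l2.
l1 = 11, l2 = 6.
log(11/6) = 0.606136.
l1*log(l1/l2) = 11 * 0.606136 = 6.667494.
KL = 6.667494 - 11 + 6 = 1.6675

1.6675


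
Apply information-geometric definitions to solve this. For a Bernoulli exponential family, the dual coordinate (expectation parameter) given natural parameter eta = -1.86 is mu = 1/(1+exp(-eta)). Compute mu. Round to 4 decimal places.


Dual coordinate (expectation parameter) for Bernoulli:
mu = 1/(1+exp(-eta)).
eta = -1.86.
exp(-eta) = exp(1.86) = 6.423737.
mu = 1/(1+6.423737) = 0.1347

0.1347


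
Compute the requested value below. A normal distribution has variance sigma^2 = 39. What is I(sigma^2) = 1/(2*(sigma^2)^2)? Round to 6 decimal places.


Fisher information for variance: I(sigma^2) = 1/(2*sigma^4).
sigma^2 = 39, so sigma^4 = 1521.
I = 1/(2*1521) = 1/3042 = 0.000329

0.000329


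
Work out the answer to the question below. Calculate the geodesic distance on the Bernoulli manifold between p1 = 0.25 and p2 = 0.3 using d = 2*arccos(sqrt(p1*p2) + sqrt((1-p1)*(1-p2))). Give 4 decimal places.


Geodesic distance on Bernoulli manifold:
d(p1,p2) = 2*arccos(sqrt(p1*p2) + sqrt((1-p1)*(1-p2))).
sqrt(p1*p2) = sqrt(0.25*0.3) = 0.273861.
sqrt((1-p1)*(1-p2)) = sqrt(0.75*0.7) = 0.724569.
arg = 0.273861 + 0.724569 = 0.99843.
d = 2*arccos(0.99843) = 0.1121

0.1121


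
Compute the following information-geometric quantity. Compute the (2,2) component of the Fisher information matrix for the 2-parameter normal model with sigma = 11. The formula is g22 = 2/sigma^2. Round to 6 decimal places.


For the 2-parameter normal family, the Fisher metric has:
  g11 = 1/sigma^2, g22 = 2/sigma^2.
sigma = 11, sigma^2 = 121.
g22 = 0.016529

0.016529


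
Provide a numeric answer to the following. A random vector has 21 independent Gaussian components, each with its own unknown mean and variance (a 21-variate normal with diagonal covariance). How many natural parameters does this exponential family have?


Exponential family dimension calculation:
Each univariate normal has two natural parameters (mu/sigma^2 and -1/(2 sigma^2)).
With 21 independent components, dim = 2 * 21 = 42.

42


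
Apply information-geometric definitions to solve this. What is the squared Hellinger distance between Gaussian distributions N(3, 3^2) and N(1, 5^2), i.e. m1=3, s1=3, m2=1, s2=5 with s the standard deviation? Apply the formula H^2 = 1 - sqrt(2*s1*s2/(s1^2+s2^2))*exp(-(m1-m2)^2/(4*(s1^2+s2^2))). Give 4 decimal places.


Squared Hellinger distance for Gaussians:
H^2 = 1 - sqrt(2*s1*s2/(s1^2+s2^2)) * exp(-(m1-m2)^2/(4*(s1^2+s2^2))).
s1^2 = 9, s2^2 = 25, s1^2+s2^2 = 34.
sqrt(2*3*5/(34)) = 0.939336.
(m1-m2)^2 = (2)^2 = 4.
exp(-4/(4*34)) = exp(-0.029412) = 0.971017.
H^2 = 1 - 0.939336*0.971017 = 0.0879

0.0879


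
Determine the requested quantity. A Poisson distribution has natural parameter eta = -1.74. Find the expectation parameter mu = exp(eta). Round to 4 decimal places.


Expectation parameter for Poisson exponential family:
mu = exp(eta).
eta = -1.74.
mu = exp(-1.74) = 0.1755

0.1755


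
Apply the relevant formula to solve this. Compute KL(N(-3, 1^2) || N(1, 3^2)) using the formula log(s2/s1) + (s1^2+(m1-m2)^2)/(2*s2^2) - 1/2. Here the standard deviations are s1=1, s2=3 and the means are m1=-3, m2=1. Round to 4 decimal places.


KL divergence between normal distributions:
KL = log(s2/s1) + (s1^2 + (m1-m2)^2)/(2*s2^2) - 1/2.
log(3/1) = 1.098612.
(1^2 + (-3-1)^2)/(2*3^2) = (1 + 16)/18 = 0.944444.
KL = 1.098612 + 0.944444 - 0.5 = 1.5431

1.5431


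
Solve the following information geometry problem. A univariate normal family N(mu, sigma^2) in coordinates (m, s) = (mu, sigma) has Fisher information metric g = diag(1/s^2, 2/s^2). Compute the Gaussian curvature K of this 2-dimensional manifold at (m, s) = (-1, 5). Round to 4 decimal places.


The metric has the form g = (A dm^2 + B ds^2)/s^2 with A = 1, B = 2.
Substitute u = sqrt(A/B)*m: g = B*(du^2 + ds^2)/s^2, i.e. B times the
Poincare upper half-plane metric, which has constant Gaussian curvature -1.
Scaling a 2D metric by a constant c divides the Gaussian curvature by c,
so K = -1/B = -1/(2) = -0.5000 everywhere (the point (m, s) = (-1, 5) is irrelevant:
the curvature is constant).
The requested Gaussian curvature is K = -0.5000.

-0.5000


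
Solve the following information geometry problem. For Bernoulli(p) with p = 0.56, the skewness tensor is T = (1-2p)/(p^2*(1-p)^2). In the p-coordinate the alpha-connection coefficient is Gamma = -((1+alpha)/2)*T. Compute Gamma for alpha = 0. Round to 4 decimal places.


Skewness (Amari-Chentsov) tensor: T = (1-2p)/(p^2*(1-p)^2).
p = 0.56, 1-2p = -0.12, p^2 = 0.3136, (1-p)^2 = 0.1936.
T = -0.12/(0.3136 * 0.1936) = -1.976514.
In the p-coordinate, Gamma^(alpha) = Gamma^(0) - (alpha/2)*T with Gamma^(0) = (1/2)*g'(p) = -T/2,
so Gamma^(alpha) = -((1+alpha)/2)*T.
alpha = 0, -(1+alpha)/2 = -0.5.
Gamma = -0.5 * -1.976514 = 0.9883

0.9883


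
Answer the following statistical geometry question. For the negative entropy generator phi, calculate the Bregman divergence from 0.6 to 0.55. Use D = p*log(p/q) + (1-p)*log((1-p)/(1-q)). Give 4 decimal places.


Bregman divergence with negative entropy generator:
D = p*log(p/q) + (1-p)*log((1-p)/(1-q)).
p = 0.6, q = 0.55.
p*log(p/q) = 0.6*log(0.6/0.55) = 0.052207.
(1-p)*log((1-p)/(1-q)) = 0.4*log(0.4/0.45) = -0.047113.
D = 0.052207 + -0.047113 = 0.0051

0.0051


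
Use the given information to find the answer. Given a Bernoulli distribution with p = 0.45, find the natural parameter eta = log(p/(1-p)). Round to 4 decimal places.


Natural parameter for Bernoulli: eta = log(p/(1-p)).
p = 0.45, 1-p = 0.55.
p/(1-p) = 0.818182.
eta = log(0.818182) = -0.2007

-0.2007


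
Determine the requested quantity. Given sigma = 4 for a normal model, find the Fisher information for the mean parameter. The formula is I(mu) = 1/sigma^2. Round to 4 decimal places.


The Fisher information for the mean of a normal distribution is I(mu) = 1/sigma^2.
sigma = 4, so sigma^2 = 16.
I(mu) = 1/16 = 0.0625

0.0625


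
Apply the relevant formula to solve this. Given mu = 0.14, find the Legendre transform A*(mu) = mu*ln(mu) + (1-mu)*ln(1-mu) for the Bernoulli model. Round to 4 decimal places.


Legendre transform for Bernoulli:
A*(mu) = mu*log(mu) + (1-mu)*log(1-mu).
mu = 0.14, 1-mu = 0.86.
mu*log(mu) = 0.14*log(0.14) = -0.275256.
(1-mu)*log(1-mu) = 0.86*log(0.86) = -0.129708.
A* = -0.275256 + -0.129708 = -0.4050

-0.4050


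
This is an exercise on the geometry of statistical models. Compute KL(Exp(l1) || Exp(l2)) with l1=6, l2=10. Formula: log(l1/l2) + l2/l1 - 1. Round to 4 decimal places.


KL divergence for exponential family:
KL = log(l1/l2) + l2/l1 - 1.
log(6/10) = -0.510826.
10/6 = 1.666667.
KL = -0.510826 + 1.666667 - 1 = 0.1558

0.1558


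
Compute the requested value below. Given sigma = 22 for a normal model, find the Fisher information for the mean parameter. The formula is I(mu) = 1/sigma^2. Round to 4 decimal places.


The Fisher information for the mean of a normal distribution is I(mu) = 1/sigma^2.
sigma = 22, so sigma^2 = 484.
I(mu) = 1/484 = 0.0021

0.0021


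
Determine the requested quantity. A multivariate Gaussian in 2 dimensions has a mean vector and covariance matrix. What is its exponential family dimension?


Exponential family dimension calculation:
For 2-dim MVN: mean has 2 params, covariance has 2*3/2 = 3 unique entries.
Total dim = 2 + 3 = 5.

5


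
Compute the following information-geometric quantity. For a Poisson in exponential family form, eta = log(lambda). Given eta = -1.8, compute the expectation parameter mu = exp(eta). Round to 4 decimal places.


Expectation parameter for Poisson exponential family:
mu = exp(eta).
eta = -1.8.
mu = exp(-1.8) = 0.1653

0.1653


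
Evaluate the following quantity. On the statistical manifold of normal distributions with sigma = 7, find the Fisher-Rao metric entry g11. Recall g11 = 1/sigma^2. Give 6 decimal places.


For the 2-parameter normal family, the Fisher metric has:
  g11 = 1/sigma^2, g22 = 2/sigma^2.
sigma = 7, sigma^2 = 49.
g11 = 0.020408

0.020408


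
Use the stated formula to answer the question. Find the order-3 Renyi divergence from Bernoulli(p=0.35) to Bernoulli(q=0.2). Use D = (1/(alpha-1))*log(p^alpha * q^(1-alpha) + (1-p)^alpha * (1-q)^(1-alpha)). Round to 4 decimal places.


Renyi divergence of order alpha between Bernoulli distributions:
D = (1/(alpha-1))*log(p^alpha * q^(1-alpha) + (1-p)^alpha * (1-q)^(1-alpha)).
alpha = 3, p = 0.35, q = 0.2.
p^alpha * q^(1-alpha) = 0.35^3 * 0.2^-2 = 1.071875.
(1-p)^alpha * (1-q)^(1-alpha) = 0.65^3 * 0.8^-2 = 0.429102.
sum = 1.071875 + 0.429102 = 1.500977.
D = (1/2)*log(1.500977) = 0.2031

0.2031


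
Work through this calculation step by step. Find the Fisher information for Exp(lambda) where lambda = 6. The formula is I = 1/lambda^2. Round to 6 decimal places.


Fisher information for exponential: I(lambda) = 1/lambda^2.
lambda = 6, lambda^2 = 36.
I = 1/36 = 0.027778

0.027778


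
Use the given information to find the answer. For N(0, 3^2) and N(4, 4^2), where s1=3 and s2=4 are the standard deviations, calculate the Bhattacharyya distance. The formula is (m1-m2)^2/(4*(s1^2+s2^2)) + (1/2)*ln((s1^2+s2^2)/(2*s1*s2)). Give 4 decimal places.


Bhattacharyya distance between two Gaussians:
DB = (m1-m2)^2/(4*(s1^2+s2^2)) + (1/2)*ln((s1^2+s2^2)/(2*s1*s2)).
(m1-m2)^2 = (-4)^2 = 16.
s1^2+s2^2 = 9 + 16 = 25.
term1 = 16/100 = 0.16.
term2 = 0.5*ln(25/24.0) = 0.020411.
DB = 0.16 + 0.020411 = 0.1804

0.1804


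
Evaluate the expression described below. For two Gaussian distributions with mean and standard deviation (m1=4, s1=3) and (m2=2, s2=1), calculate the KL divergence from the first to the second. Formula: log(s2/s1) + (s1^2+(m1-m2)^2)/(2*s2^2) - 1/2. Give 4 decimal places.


KL divergence between normal distributions:
KL = log(s2/s1) + (s1^2 + (m1-m2)^2)/(2*s2^2) - 1/2.
log(1/3) = -1.098612.
(3^2 + (4-2)^2)/(2*1^2) = (9 + 4)/2 = 6.5.
KL = -1.098612 + 6.5 - 0.5 = 4.9014

4.9014


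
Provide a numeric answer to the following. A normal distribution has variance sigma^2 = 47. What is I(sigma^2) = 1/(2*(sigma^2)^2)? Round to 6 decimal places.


Fisher information for variance: I(sigma^2) = 1/(2*sigma^4).
sigma^2 = 47, so sigma^4 = 2209.
I = 1/(2*2209) = 1/4418 = 0.000226

0.000226


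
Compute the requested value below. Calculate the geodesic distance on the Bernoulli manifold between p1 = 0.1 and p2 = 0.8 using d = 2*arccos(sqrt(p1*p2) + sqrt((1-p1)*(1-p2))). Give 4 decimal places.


Geodesic distance on Bernoulli manifold:
d(p1,p2) = 2*arccos(sqrt(p1*p2) + sqrt((1-p1)*(1-p2))).
sqrt(p1*p2) = sqrt(0.1*0.8) = 0.282843.
sqrt((1-p1)*(1-p2)) = sqrt(0.9*0.2) = 0.424264.
arg = 0.282843 + 0.424264 = 0.707107.
d = 2*arccos(0.707107) = 1.5708

1.5708


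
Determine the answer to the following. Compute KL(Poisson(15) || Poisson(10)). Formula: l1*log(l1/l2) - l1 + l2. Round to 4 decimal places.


KL divergence for Poisson:
KL = l1*log(l1/l2) - l1 + l2.
l1 = 15, l2 = 10.
log(15/10) = 0.405465.
l1*log(l1/l2) = 15 * 0.405465 = 6.081977.
KL = 6.081977 - 15 + 10 = 1.0820

1.0820


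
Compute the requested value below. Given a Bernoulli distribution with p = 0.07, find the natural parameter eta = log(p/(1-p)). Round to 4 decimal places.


Natural parameter for Bernoulli: eta = log(p/(1-p)).
p = 0.07, 1-p = 0.93.
p/(1-p) = 0.075269.
eta = log(0.075269) = -2.5867

-2.5867


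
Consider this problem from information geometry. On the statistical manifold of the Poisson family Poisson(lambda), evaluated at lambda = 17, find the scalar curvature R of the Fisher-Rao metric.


This family has a single free parameter, so its statistical manifold
is 1-dimensional. The Riemann curvature tensor of any 1-dimensional
Riemannian manifold vanishes identically, so R = 0.

0


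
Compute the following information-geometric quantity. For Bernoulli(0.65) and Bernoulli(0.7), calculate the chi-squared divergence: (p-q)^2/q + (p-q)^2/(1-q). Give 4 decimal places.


Chi-squared divergence between Bernoulli distributions:
chi^2 = (p-q)^2/q + (p-q)^2/(1-q).
p = 0.65, q = 0.7, p-q = -0.05.
(p-q)^2 = 0.0025.
term1 = 0.0025/0.7 = 0.003571.
term2 = 0.0025/0.3 = 0.008333.
chi^2 = 0.003571 + 0.008333 = 0.0119

0.0119


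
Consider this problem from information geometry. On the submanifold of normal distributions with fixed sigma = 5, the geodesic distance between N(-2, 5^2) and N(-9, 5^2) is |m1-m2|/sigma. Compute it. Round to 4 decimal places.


On the fixed-variance normal subfamily, geodesic distance = |m1-m2|/sigma.
|-2 - -9| = 7.
sigma = 5.
d = 7/5 = 1.4000

1.4000


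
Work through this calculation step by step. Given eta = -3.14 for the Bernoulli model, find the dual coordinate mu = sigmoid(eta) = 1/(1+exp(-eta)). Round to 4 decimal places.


Dual coordinate (expectation parameter) for Bernoulli:
mu = 1/(1+exp(-eta)).
eta = -3.14.
exp(-eta) = exp(3.14) = 23.103867.
mu = 1/(1+23.103867) = 0.0415

0.0415


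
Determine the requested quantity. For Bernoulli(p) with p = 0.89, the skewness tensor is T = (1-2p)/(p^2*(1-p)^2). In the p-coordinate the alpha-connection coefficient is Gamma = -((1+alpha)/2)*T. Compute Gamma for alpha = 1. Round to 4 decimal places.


Skewness (Amari-Chentsov) tensor: T = (1-2p)/(p^2*(1-p)^2).
p = 0.89, 1-2p = -0.78, p^2 = 0.7921, (1-p)^2 = 0.0121.
T = -0.78/(0.7921 * 0.0121) = -81.382161.
In the p-coordinate, Gamma^(alpha) = Gamma^(0) - (alpha/2)*T with Gamma^(0) = (1/2)*g'(p) = -T/2,
so Gamma^(alpha) = -((1+alpha)/2)*T.
alpha = 1, -(1+alpha)/2 = -1.0.
Gamma = -1.0 * -81.382161 = 81.3822

81.3822


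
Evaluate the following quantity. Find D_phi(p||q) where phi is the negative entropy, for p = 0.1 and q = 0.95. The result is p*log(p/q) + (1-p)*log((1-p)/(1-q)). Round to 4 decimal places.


Bregman divergence with negative entropy generator:
D = p*log(p/q) + (1-p)*log((1-p)/(1-q)).
p = 0.1, q = 0.95.
p*log(p/q) = 0.1*log(0.1/0.95) = -0.225129.
(1-p)*log((1-p)/(1-q)) = 0.9*log(0.9/0.05) = 2.601335.
D = -0.225129 + 2.601335 = 2.3762

2.3762


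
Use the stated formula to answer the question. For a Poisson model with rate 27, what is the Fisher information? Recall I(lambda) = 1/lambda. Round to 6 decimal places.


Fisher information for Poisson: I(lambda) = 1/lambda.
lambda = 27.
I(lambda) = 1/27 = 0.037037

0.037037


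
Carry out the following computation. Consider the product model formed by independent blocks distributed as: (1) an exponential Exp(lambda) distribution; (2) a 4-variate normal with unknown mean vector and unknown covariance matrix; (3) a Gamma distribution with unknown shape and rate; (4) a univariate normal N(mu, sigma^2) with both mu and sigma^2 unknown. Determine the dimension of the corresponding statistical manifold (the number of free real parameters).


The dimension of a statistical manifold equals the number of free
(independent) real parameters of the model. For a product of independent
blocks the parameter counts add.
- exponential (lambda): 1.
- 4-variate normal: 4 (mean) + 4*5/2 = 10 (symmetric covariance) = 14.
- Gamma (shape, rate): 2.
- normal (mu, sigma^2): 2.
Total = 1 + 14 + 2 + 2 = 19.
Dimension = 19

19
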